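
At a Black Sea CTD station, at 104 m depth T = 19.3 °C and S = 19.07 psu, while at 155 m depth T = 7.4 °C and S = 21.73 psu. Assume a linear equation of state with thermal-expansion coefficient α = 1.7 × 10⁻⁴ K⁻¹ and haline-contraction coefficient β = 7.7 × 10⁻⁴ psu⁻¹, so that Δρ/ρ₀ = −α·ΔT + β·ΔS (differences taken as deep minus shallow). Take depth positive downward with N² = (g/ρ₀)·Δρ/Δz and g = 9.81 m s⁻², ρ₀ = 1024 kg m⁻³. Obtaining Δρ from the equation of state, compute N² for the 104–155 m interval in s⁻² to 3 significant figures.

ΔT = -11.9 K, ΔS = +2.66 psu (deep − shallow).
Δρ/ρ₀ = −αΔT + βΔS = 2.023 × 10⁻³ + 2.0482 × 10⁻³ = 4.0712 × 10⁻³, so Δρ ≈ 4.169 kg m⁻³.
N² = (g/ρ₀)·Δρ/Δz = g·(Δρ/ρ₀)/Δz = 9.81 × 4.0712 × 10⁻³ / 51 = 7.8311 × 10⁻⁴ s⁻² ≈ 7.83 × 10⁻⁴ s⁻².

7.83 × 10⁻⁴ s⁻²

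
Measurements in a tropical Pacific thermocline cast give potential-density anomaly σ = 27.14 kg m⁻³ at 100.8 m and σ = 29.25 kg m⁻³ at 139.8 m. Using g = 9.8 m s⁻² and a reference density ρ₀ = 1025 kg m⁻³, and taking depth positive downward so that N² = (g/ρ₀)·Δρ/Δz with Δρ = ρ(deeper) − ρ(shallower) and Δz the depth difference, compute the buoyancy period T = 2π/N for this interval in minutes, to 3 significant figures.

Δρ = 1029.25 − 1027.14 = 2.11 kg m⁻³ over Δz = 139.8 − 100.8 = 39 m.
N² = (9.8/1025) × (2.11/39) = 5.1727 × 10⁻⁴ s⁻².
N = √(5.1727 × 10⁻⁴) = 0.022744 rad s⁻¹, so T = 2π/N = 276.26 s = 4.6043 min ≈ 4.60 min.

4.60 min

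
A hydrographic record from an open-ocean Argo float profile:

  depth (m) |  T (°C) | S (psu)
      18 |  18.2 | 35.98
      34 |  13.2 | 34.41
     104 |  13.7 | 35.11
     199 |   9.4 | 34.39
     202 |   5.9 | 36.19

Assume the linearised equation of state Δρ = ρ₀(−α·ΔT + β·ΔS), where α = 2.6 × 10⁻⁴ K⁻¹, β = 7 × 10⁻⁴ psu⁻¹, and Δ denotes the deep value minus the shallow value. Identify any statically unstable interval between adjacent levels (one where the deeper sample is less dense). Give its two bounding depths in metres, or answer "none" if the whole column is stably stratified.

Evaluate Δρ/ρ₀ = −αΔT + βΔS across each adjacent pair:
  18–34 m: −αΔT+βΔS = −(2.6 × 10⁻⁴)(-5.0)+(7 × 10⁻⁴)(-1.57) = 2.0 × 10⁻⁴ → stable
  34–104 m: −αΔT+βΔS = −(2.6 × 10⁻⁴)(+0.5)+(7 × 10⁻⁴)(+0.70) = 3.6 × 10⁻⁴ → stable
  104–199 m: −αΔT+βΔS = −(2.6 × 10⁻⁴)(-4.3)+(7 × 10⁻⁴)(-0.72) = 6.1 × 10⁻⁴ → stable
  199–202 m: −αΔT+βΔS = −(2.6 × 10⁻⁴)(-3.5)+(7 × 10⁻⁴)(+1.80) = 2.2 × 10⁻³ → stable
Every interval has Δρ > 0: the column is stably stratified throughout.

none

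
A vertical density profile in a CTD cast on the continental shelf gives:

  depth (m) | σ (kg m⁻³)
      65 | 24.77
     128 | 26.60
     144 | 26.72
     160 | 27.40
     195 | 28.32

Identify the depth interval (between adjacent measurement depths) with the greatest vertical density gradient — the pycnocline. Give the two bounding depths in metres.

144–160 m

Compute the density gradient over each adjacent pair:
  65–128 m: Δρ/Δz = 1.83/63 = 0.029 kg m⁻⁴
  128–144 m: Δρ/Δz = 0.12/16 = 7.5 × 10⁻³ kg m⁻⁴
  144–160 m: Δρ/Δz = 0.68/16 = 0.043 kg m⁻⁴
  160–195 m: Δρ/Δz = 0.92/35 = 0.026 kg m⁻⁴
The largest gradient is in the 144–160 m interval — the pycnocline.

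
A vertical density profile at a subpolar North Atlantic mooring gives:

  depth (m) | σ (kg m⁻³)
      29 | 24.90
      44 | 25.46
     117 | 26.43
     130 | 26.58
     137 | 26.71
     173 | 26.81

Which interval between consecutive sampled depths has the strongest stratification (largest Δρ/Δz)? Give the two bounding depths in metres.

Compute the density gradient over each adjacent pair:
  29–44 m: Δρ/Δz = 0.56/15 = 0.037 kg m⁻⁴
  44–117 m: Δρ/Δz = 0.97/73 = 0.013 kg m⁻⁴
  117–130 m: Δρ/Δz = 0.15/13 = 0.012 kg m⁻⁴
  130–137 m: Δρ/Δz = 0.13/7 = 0.019 kg m⁻⁴
  137–173 m: Δρ/Δz = 0.10/36 = 2.8 × 10⁻³ kg m⁻⁴
The largest gradient is in the 29–44 m interval — the pycnocline.

29–44 m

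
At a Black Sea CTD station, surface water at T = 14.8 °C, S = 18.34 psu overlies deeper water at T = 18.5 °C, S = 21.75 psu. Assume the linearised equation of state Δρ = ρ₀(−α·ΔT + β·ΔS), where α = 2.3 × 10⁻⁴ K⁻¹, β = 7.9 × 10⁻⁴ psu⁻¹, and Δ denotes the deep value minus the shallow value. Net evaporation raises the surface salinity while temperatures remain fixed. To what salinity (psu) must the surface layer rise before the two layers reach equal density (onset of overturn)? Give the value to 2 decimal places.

Neutral buoyancy requires −α(T_deep − T_surf) + β(S_deep − S_surf′) = 0.
S_surf′ = S_deep − (α/β)·ΔT = 21.75 − (2.3 × 10⁻⁴/7.9 × 10⁻⁴)·(+3.7) = 20.6728 psu.
Increase required: 20.6728 − 18.34 = 2.3328 psu.

20.67 psu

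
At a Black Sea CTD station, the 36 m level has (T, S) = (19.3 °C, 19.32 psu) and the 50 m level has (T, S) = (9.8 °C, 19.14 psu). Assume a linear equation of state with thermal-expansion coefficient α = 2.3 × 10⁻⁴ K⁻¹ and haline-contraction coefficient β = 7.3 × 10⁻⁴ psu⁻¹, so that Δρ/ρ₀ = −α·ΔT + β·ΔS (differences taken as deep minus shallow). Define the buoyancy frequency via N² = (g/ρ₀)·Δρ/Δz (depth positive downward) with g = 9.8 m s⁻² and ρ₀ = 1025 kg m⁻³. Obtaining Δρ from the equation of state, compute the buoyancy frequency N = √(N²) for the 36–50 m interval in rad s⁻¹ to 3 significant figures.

ΔT = -9.5 K, ΔS = -0.18 psu (deep − shallow).
Δρ/ρ₀ = −αΔT + βΔS = 2.185 × 10⁻³ − 1.314 × 10⁻⁴ = 2.0536 × 10⁻³, so Δρ ≈ 2.105 kg m⁻³.
N² = (g/ρ₀)·Δρ/Δz = g·(Δρ/ρ₀)/Δz = 9.8 × 2.0536 × 10⁻³ / 14 = 1.4375 × 10⁻³ s⁻².
N = √(1.4375 × 10⁻³) = 0.037914 rad s⁻¹ ≈ 0.0379 rad s⁻¹.

0.0379 rad s⁻¹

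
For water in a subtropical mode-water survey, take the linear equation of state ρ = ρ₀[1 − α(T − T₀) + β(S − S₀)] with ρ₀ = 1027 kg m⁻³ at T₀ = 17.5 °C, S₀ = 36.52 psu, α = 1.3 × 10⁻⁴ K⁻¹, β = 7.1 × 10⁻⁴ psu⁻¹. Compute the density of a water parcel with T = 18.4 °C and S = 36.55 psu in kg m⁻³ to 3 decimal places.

T − T₀ = +0.9 K, S − S₀ = +0.03 psu.
Bracket = 1 − α·(+0.9) + β·(+0.03) = 1 + (-9.57 × 10⁻⁵) = 0.9999043.
ρ = 1027 × 0.9999043 = 1026.902 kg m⁻³.

1026.902 kg m⁻³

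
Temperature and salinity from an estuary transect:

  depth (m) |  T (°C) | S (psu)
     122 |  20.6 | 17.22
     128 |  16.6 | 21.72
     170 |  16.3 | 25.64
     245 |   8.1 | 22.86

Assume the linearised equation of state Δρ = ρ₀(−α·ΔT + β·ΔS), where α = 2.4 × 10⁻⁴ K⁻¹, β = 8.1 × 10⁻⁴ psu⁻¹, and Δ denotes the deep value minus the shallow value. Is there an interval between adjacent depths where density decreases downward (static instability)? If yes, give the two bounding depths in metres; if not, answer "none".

Evaluate Δρ/ρ₀ = −αΔT + βΔS across each adjacent pair:
  122–128 m: −αΔT+βΔS = −(2.4 × 10⁻⁴)(-4.0)+(8.1 × 10⁻⁴)(+4.50) = 4.6 × 10⁻³ → stable
  128–170 m: −αΔT+βΔS = −(2.4 × 10⁻⁴)(-0.3)+(8.1 × 10⁻⁴)(+3.92) = 3.2 × 10⁻³ → stable
  170–245 m: −αΔT+βΔS = −(2.4 × 10⁻⁴)(-8.2)+(8.1 × 10⁻⁴)(-2.78) = -2.8 × 10⁻⁴ → UNSTABLE
The 170–245 m interval has Δρ < 0: lighter water underlies denser water.

170–245 m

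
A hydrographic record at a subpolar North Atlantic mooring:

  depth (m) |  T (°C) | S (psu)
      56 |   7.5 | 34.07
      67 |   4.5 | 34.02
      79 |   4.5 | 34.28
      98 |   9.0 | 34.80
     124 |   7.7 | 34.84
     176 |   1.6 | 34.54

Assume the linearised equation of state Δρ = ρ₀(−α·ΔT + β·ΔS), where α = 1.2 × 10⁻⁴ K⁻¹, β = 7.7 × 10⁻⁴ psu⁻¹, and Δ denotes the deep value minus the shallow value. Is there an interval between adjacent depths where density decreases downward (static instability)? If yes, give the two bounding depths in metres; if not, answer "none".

79–98 m

Evaluate Δρ/ρ₀ = −αΔT + βΔS across each adjacent pair:
  56–67 m: −αΔT+βΔS = −(1.2 × 10⁻⁴)(-3.0)+(7.7 × 10⁻⁴)(-0.05) = 3.2 × 10⁻⁴ → stable
  67–79 m: −αΔT+βΔS = −(1.2 × 10⁻⁴)(+0.0)+(7.7 × 10⁻⁴)(+0.26) = 2.0 × 10⁻⁴ → stable
  79–98 m: −αΔT+βΔS = −(1.2 × 10⁻⁴)(+4.5)+(7.7 × 10⁻⁴)(+0.52) = -1.4 × 10⁻⁴ → UNSTABLE
  98–124 m: −αΔT+βΔS = −(1.2 × 10⁻⁴)(-1.3)+(7.7 × 10⁻⁴)(+0.04) = 1.9 × 10⁻⁴ → stable
  124–176 m: −αΔT+βΔS = −(1.2 × 10⁻⁴)(-6.1)+(7.7 × 10⁻⁴)(-0.30) = 5.0 × 10⁻⁴ → stable
The 79–98 m interval has Δρ < 0: lighter water underlies denser water.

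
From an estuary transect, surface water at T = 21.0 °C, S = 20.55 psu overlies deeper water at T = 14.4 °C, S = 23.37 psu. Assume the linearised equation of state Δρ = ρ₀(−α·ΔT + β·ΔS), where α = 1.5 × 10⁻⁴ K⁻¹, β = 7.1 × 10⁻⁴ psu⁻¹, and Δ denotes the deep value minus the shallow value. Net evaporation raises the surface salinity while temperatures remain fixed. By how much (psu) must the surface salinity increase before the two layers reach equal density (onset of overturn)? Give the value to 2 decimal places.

Neutral buoyancy requires −α(T_deep − T_surf) + β(S_deep − S_surf′) = 0.
S_surf′ = S_deep − (α/β)·ΔT = 23.37 − (1.5 × 10⁻⁴/7.1 × 10⁻⁴)·(-6.6) = 24.7644 psu.
Increase required: 24.7644 − 20.55 = 4.2144 psu.

4.21 psu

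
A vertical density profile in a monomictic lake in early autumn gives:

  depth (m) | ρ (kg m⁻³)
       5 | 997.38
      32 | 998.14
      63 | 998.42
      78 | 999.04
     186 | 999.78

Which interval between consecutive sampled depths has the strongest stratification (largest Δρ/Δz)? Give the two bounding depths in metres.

63–78 m

Compute the density gradient over each adjacent pair:
  5–32 m: Δρ/Δz = 0.76/27 = 0.028 kg m⁻⁴
  32–63 m: Δρ/Δz = 0.28/31 = 9.0 × 10⁻³ kg m⁻⁴
  63–78 m: Δρ/Δz = 0.62/15 = 0.041 kg m⁻⁴
  78–186 m: Δρ/Δz = 0.74/108 = 6.9 × 10⁻³ kg m⁻⁴
The largest gradient is in the 63–78 m interval — the pycnocline.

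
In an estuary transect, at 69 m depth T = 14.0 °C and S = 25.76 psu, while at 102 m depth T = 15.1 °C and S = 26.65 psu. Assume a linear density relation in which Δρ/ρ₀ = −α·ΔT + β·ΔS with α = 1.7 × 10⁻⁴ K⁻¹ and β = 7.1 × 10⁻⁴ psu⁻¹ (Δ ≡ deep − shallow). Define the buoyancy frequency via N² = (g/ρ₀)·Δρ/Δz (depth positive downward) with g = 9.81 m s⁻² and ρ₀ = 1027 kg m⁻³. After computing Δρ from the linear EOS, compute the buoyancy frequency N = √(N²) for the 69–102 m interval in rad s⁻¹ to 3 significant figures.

0.0115 rad s⁻¹

ΔT = +1.1 K, ΔS = +0.89 psu (deep − shallow).
Δρ/ρ₀ = −αΔT + βΔS = -1.87 × 10⁻⁴ + 6.319 × 10⁻⁴ = 4.449 × 10⁻⁴, so Δρ ≈ 0.4569 kg m⁻³.
N² = (g/ρ₀)·Δρ/Δz = g·(Δρ/ρ₀)/Δz = 9.81 × 4.449 × 10⁻⁴ / 33 = 1.3226 × 10⁻⁴ s⁻².
N = √(1.3226 × 10⁻⁴) = 0.011500 rad s⁻¹ ≈ 0.0115 rad s⁻¹.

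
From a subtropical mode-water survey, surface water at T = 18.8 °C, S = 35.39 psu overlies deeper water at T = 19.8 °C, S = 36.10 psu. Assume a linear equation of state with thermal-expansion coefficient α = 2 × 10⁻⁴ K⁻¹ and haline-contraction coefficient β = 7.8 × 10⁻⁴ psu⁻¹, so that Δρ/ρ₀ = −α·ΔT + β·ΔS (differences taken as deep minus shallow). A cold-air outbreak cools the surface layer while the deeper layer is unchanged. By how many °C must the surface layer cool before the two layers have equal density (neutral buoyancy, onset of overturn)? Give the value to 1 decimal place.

1.8 °C

Neutral buoyancy requires Δρ = 0, i.e. −α(T_deep − T_surf′) + β(S_deep − S_surf) = 0.
T_surf′ = T_deep − (β/α)·ΔS = 19.8 − (7.8 × 10⁻⁴/2 × 10⁻⁴)·(+0.71) = 17.031 °C.
Cooling required: 18.8 − (17.031) = 1.769 °C.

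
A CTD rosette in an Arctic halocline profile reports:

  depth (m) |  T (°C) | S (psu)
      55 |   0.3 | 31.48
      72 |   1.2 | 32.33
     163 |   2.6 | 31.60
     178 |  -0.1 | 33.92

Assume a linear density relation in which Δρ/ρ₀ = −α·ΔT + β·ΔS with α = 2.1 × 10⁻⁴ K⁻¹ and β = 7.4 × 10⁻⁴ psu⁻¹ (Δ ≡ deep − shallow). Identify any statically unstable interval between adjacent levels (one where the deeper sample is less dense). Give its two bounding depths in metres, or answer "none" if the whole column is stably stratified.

Evaluate Δρ/ρ₀ = −αΔT + βΔS across each adjacent pair:
  55–72 m: −αΔT+βΔS = −(2.1 × 10⁻⁴)(+0.9)+(7.4 × 10⁻⁴)(+0.85) = 4.4 × 10⁻⁴ → stable
  72–163 m: −αΔT+βΔS = −(2.1 × 10⁻⁴)(+1.4)+(7.4 × 10⁻⁴)(-0.73) = -8.3 × 10⁻⁴ → UNSTABLE
  163–178 m: −αΔT+βΔS = −(2.1 × 10⁻⁴)(-2.7)+(7.4 × 10⁻⁴)(+2.32) = 2.3 × 10⁻³ → stable
The 72–163 m interval has Δρ < 0: lighter water underlies denser water.

72–163 m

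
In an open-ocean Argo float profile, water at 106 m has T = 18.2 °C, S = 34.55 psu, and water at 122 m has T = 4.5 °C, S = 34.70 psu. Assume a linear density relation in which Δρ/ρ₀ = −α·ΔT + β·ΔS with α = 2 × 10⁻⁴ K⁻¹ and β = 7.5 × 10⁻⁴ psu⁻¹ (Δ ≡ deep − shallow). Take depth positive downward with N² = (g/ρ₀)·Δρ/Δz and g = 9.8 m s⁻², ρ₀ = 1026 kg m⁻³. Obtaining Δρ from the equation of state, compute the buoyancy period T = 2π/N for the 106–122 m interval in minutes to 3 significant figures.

ΔT = -13.7 K, ΔS = +0.15 psu (deep − shallow).
Δρ/ρ₀ = −αΔT + βΔS = 2.74 × 10⁻³ + 1.125 × 10⁻⁴ = 2.8525 × 10⁻³, so Δρ ≈ 2.927 kg m⁻³.
N² = (g/ρ₀)·Δρ/Δz = g·(Δρ/ρ₀)/Δz = 9.8 × 2.8525 × 10⁻³ / 16 = 1.7472 × 10⁻³ s⁻².
N = √(1.7472 × 10⁻³) = 0.041800 rad s⁻¹ → T = 2π/N = 150.32 s = 2.5053 min ≈ 2.51 min.

2.51 min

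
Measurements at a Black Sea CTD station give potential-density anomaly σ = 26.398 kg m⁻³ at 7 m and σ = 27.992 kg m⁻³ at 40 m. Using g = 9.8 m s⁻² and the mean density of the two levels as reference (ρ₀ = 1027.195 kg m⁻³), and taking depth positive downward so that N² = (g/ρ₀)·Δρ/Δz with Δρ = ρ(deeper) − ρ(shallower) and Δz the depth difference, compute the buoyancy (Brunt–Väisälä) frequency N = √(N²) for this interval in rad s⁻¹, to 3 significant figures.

0.0215 rad s⁻¹

Δρ = 1027.992 − 1026.398 = 1.594 kg m⁻³ over Δz = 40 − 7 = 33 m.
N² = (9.8/1027.195) × (1.594/33) = 4.6084 × 10⁻⁴ s⁻².
N = √(4.6084 × 10⁻⁴) = 0.021467 rad s⁻¹ ≈ 0.0215 rad s⁻¹.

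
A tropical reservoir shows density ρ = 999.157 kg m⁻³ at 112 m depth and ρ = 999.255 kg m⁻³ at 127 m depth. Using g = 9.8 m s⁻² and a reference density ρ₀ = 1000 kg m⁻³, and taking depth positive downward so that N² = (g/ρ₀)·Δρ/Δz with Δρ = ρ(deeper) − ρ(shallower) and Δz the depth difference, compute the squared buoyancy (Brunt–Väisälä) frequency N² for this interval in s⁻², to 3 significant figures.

Δρ = 999.255 − 999.157 = 0.098 kg m⁻³ over Δz = 127 − 112 = 15 m.
N² = (9.8/1000) × (0.098/15) = 6.4027 × 10⁻⁵ s⁻² ≈ 6.40 × 10⁻⁵ s⁻².

6.40 × 10⁻⁵ s⁻²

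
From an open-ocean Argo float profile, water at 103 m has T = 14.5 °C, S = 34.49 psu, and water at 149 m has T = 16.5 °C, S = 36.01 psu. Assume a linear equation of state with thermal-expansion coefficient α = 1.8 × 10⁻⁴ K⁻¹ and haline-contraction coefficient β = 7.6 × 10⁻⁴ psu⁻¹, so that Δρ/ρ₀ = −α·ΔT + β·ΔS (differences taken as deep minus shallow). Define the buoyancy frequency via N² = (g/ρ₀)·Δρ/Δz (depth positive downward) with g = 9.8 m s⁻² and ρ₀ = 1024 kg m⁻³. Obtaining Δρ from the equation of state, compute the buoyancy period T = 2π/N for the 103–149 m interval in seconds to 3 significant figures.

ΔT = +2.0 K, ΔS = +1.52 psu (deep − shallow).
Δρ/ρ₀ = −αΔT + βΔS = -3.60 × 10⁻⁴ + 1.1552 × 10⁻³ = 7.952 × 10⁻⁴, so Δρ ≈ 0.8143 kg m⁻³.
N² = (g/ρ₀)·Δρ/Δz = g·(Δρ/ρ₀)/Δz = 9.8 × 7.952 × 10⁻⁴ / 46 = 1.6941 × 10⁻⁴ s⁻².
N = √(1.6941 × 10⁻⁴) = 0.013016 rad s⁻¹ → T = 2π/N = 482.73 s ≈ 483 s.

483 s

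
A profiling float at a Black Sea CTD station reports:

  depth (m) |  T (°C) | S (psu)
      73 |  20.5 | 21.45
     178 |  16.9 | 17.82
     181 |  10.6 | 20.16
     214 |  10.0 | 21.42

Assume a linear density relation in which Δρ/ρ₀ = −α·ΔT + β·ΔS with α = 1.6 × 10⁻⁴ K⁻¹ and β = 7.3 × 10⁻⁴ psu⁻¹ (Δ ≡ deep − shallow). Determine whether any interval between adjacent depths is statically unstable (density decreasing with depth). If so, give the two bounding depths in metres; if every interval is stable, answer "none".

Evaluate Δρ/ρ₀ = −αΔT + βΔS across each adjacent pair:
  73–178 m: −αΔT+βΔS = −(1.6 × 10⁻⁴)(-3.6)+(7.3 × 10⁻⁴)(-3.63) = -2.1 × 10⁻³ → UNSTABLE
  178–181 m: −αΔT+βΔS = −(1.6 × 10⁻⁴)(-6.3)+(7.3 × 10⁻⁴)(+2.34) = 2.7 × 10⁻³ → stable
  181–214 m: −αΔT+βΔS = −(1.6 × 10⁻⁴)(-0.6)+(7.3 × 10⁻⁴)(+1.26) = 1.0 × 10⁻³ → stable
The 73–178 m interval has Δρ < 0: lighter water underlies denser water.

73–178 m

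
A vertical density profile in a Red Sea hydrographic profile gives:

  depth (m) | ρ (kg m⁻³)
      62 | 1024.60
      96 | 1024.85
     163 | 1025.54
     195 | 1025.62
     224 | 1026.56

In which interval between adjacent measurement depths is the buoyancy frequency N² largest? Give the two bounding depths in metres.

Compute the density gradient over each adjacent pair:
  62–96 m: Δρ/Δz = 0.25/34 = 7.4 × 10⁻³ kg m⁻⁴
  96–163 m: Δρ/Δz = 0.69/67 = 0.010 kg m⁻⁴
  163–195 m: Δρ/Δz = 0.08/32 = 2.5 × 10⁻³ kg m⁻⁴
  195–224 m: Δρ/Δz = 0.94/29 = 0.032 kg m⁻⁴
The largest gradient is in the 195–224 m interval — the pycnocline.

195–224 m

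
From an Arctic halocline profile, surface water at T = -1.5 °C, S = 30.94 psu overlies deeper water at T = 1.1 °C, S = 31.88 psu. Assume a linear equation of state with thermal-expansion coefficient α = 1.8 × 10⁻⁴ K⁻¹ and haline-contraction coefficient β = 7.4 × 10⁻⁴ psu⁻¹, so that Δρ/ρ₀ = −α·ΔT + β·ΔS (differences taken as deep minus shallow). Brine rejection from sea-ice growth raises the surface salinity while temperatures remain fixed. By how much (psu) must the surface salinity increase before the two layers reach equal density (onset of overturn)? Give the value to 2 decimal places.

0.31 psu

Neutral buoyancy requires −α(T_deep − T_surf) + β(S_deep − S_surf′) = 0.
S_surf′ = S_deep − (α/β)·ΔT = 31.88 − (1.8 × 10⁻⁴/7.4 × 10⁻⁴)·(+2.6) = 31.2476 psu.
Increase required: 31.2476 − 30.94 = 0.3076 psu.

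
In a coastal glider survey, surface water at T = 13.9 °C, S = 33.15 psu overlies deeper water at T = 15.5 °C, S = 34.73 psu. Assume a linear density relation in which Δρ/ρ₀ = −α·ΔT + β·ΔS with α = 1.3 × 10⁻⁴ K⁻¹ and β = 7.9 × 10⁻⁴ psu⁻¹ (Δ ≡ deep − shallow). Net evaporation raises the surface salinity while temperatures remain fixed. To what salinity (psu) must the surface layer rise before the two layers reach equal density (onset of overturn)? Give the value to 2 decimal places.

34.47 psu

Neutral buoyancy requires −α(T_deep − T_surf) + β(S_deep − S_surf′) = 0.
S_surf′ = S_deep − (α/β)·ΔT = 34.73 − (1.3 × 10⁻⁴/7.9 × 10⁻⁴)·(+1.6) = 34.4667 psu.
Increase required: 34.4667 − 33.15 = 1.3167 psu.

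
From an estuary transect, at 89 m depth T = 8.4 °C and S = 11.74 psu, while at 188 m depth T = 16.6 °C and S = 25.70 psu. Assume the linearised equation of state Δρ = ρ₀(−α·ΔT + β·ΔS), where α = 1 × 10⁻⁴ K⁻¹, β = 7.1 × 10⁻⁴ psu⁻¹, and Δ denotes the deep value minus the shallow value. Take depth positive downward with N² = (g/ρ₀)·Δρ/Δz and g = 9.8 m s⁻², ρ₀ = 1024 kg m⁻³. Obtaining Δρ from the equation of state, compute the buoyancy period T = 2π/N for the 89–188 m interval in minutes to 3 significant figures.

ΔT = +8.2 K, ΔS = +13.96 psu (deep − shallow).
Δρ/ρ₀ = −αΔT + βΔS = -8.20 × 10⁻⁴ + 9.9116 × 10⁻³ = 9.0916 × 10⁻³, so Δρ ≈ 9.310 kg m⁻³.
N² = (g/ρ₀)·Δρ/Δz = g·(Δρ/ρ₀)/Δz = 9.8 × 9.0916 × 10⁻³ / 99 = 8.9998 × 10⁻⁴ s⁻².
N = √(8.9998 × 10⁻⁴) = 0.030000 rad s⁻¹ → T = 2π/N = 209.44 s = 3.4907 min ≈ 3.49 min.

3.49 min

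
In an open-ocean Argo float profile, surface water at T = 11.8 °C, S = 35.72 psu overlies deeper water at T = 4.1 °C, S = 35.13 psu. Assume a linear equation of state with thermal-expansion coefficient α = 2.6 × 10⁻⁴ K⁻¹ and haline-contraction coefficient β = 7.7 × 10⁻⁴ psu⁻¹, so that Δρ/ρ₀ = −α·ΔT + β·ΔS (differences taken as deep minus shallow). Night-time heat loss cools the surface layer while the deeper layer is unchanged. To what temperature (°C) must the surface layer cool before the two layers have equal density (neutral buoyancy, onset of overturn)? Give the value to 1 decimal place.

Neutral buoyancy requires Δρ = 0, i.e. −α(T_deep − T_surf′) + β(S_deep − S_surf) = 0.
T_surf′ = T_deep − (β/α)·ΔS = 4.1 − (7.7 × 10⁻⁴/2.6 × 10⁻⁴)·(-0.59) = 5.847 °C.
Cooling required: 11.8 − (5.847) = 5.953 °C.

5.8 °C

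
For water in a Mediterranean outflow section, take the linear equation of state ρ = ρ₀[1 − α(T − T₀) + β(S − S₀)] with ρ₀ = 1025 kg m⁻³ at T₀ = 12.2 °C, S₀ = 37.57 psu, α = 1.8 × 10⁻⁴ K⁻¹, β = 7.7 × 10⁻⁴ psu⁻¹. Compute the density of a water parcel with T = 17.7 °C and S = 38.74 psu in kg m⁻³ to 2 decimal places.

1024.91 kg m⁻³

T − T₀ = +5.5 K, S − S₀ = +1.17 psu.
Bracket = 1 − α·(+5.5) + β·(+1.17) = 1 + (-8.91 × 10⁻⁵) = 0.9999109.
ρ = 1025 × 0.9999109 = 1024.91 kg m⁻³.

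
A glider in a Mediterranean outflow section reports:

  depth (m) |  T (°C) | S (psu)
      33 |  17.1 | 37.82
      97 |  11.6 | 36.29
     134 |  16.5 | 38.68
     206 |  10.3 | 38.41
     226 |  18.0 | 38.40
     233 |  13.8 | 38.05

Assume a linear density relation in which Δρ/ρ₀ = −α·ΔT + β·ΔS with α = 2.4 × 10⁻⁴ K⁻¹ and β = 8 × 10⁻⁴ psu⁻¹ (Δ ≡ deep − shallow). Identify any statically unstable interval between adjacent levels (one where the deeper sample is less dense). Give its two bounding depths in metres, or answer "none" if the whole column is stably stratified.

Evaluate Δρ/ρ₀ = −αΔT + βΔS across each adjacent pair:
  33–97 m: −αΔT+βΔS = −(2.4 × 10⁻⁴)(-5.5)+(8 × 10⁻⁴)(-1.53) = 9.6 × 10⁻⁵ → stable
  97–134 m: −αΔT+βΔS = −(2.4 × 10⁻⁴)(+4.9)+(8 × 10⁻⁴)(+2.39) = 7.4 × 10⁻⁴ → stable
  134–206 m: −αΔT+βΔS = −(2.4 × 10⁻⁴)(-6.2)+(8 × 10⁻⁴)(-0.27) = 1.3 × 10⁻³ → stable
  206–226 m: −αΔT+βΔS = −(2.4 × 10⁻⁴)(+7.7)+(8 × 10⁻⁴)(-0.01) = -1.9 × 10⁻³ → UNSTABLE
  226–233 m: −αΔT+βΔS = −(2.4 × 10⁻⁴)(-4.2)+(8 × 10⁻⁴)(-0.35) = 7.3 × 10⁻⁴ → stable
The 206–226 m interval has Δρ < 0: lighter water underlies denser water.

206–226 m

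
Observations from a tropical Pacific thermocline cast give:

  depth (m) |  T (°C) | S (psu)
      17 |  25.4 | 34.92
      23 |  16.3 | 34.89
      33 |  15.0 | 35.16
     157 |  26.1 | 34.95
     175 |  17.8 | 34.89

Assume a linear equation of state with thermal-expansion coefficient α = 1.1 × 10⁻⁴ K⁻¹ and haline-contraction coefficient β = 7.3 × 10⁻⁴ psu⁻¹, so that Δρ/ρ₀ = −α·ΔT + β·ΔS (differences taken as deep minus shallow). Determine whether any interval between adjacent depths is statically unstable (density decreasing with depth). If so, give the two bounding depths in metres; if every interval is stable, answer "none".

Evaluate Δρ/ρ₀ = −αΔT + βΔS across each adjacent pair:
  17–23 m: −αΔT+βΔS = −(1.1 × 10⁻⁴)(-9.1)+(7.3 × 10⁻⁴)(-0.03) = 9.8 × 10⁻⁴ → stable
  23–33 m: −αΔT+βΔS = −(1.1 × 10⁻⁴)(-1.3)+(7.3 × 10⁻⁴)(+0.27) = 3.4 × 10⁻⁴ → stable
  33–157 m: −αΔT+βΔS = −(1.1 × 10⁻⁴)(+11.1)+(7.3 × 10⁻⁴)(-0.21) = -1.4 × 10⁻³ → UNSTABLE
  157–175 m: −αΔT+βΔS = −(1.1 × 10⁻⁴)(-8.3)+(7.3 × 10⁻⁴)(-0.06) = 8.7 × 10⁻⁴ → stable
The 33–157 m interval has Δρ < 0: lighter water underlies denser water.

33–157 m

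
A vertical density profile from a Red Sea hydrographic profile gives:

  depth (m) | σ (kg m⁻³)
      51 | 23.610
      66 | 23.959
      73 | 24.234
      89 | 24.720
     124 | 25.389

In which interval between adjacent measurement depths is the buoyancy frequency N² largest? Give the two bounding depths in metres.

Compute the density gradient over each adjacent pair:
  51–66 m: Δρ/Δz = 0.349/15 = 0.023 kg m⁻⁴
  66–73 m: Δρ/Δz = 0.275/7 = 0.039 kg m⁻⁴
  73–89 m: Δρ/Δz = 0.486/16 = 0.030 kg m⁻⁴
  89–124 m: Δρ/Δz = 0.669/35 = 0.019 kg m⁻⁴
The largest gradient is in the 66–73 m interval — the pycnocline.

66–73 m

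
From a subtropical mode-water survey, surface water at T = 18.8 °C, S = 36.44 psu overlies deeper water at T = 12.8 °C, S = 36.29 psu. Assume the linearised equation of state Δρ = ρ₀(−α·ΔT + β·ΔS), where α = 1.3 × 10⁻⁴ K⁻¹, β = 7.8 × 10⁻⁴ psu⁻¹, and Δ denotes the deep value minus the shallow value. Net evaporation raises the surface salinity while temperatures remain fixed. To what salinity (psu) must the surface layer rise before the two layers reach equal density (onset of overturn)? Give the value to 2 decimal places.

Neutral buoyancy requires −α(T_deep − T_surf) + β(S_deep − S_surf′) = 0.
S_surf′ = S_deep − (α/β)·ΔT = 36.29 − (1.3 × 10⁻⁴/7.8 × 10⁻⁴)·(-6.0) = 37.2900 psu.
Increase required: 37.2900 − 36.44 = 0.8500 psu.

37.29 psu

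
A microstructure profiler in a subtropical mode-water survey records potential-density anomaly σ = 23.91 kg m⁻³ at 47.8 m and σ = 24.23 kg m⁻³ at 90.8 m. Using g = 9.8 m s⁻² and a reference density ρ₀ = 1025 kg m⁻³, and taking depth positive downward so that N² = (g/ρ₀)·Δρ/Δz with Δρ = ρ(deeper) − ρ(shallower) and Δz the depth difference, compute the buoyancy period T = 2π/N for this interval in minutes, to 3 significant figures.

Δρ = 1024.23 − 1023.91 = 0.32 kg m⁻³ over Δz = 90.8 − 47.8 = 43 m.
N² = (9.8/1025) × (0.32/43) = 7.1151 × 10⁻⁵ s⁻².
N = √(7.1151 × 10⁻⁵) = 8.4351 × 10⁻³ rad s⁻¹, so T = 2π/N = 744.89 s = 12.415 min ≈ 12.4 min.

12.4 min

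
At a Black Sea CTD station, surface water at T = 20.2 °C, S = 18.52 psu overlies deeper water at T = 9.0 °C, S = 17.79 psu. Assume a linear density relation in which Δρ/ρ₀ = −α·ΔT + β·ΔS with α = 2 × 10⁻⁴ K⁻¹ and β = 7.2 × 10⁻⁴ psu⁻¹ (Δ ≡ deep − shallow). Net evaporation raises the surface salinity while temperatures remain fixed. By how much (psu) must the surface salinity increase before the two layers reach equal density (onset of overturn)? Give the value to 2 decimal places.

Neutral buoyancy requires −α(T_deep − T_surf) + β(S_deep − S_surf′) = 0.
S_surf′ = S_deep − (α/β)·ΔT = 17.79 − (2 × 10⁻⁴/7.2 × 10⁻⁴)·(-11.2) = 20.9011 psu.
Increase required: 20.9011 − 18.52 = 2.3811 psu.

2.38 psu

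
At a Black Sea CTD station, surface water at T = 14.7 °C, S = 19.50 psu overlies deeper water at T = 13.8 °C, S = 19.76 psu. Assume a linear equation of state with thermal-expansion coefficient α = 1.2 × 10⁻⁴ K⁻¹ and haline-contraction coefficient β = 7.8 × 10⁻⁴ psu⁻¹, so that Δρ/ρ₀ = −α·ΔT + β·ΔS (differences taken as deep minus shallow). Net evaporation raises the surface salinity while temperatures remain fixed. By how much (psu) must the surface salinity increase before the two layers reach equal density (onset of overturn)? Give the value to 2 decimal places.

0.40 psu

Neutral buoyancy requires −α(T_deep − T_surf) + β(S_deep − S_surf′) = 0.
S_surf′ = S_deep − (α/β)·ΔT = 19.76 − (1.2 × 10⁻⁴/7.8 × 10⁻⁴)·(-0.9) = 19.8985 psu.
Increase required: 19.8985 − 19.50 = 0.3985 psu.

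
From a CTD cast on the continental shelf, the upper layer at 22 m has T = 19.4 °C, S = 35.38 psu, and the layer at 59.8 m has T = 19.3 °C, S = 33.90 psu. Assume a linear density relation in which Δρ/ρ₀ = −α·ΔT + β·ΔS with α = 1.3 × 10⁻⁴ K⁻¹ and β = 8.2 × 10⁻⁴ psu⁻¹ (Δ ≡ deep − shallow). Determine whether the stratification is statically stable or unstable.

unstable

ΔT = 19.3 − 19.4 = -0.1 K and ΔS = 33.90 − 35.38 = -1.48 psu (deep − shallow).
−αΔT = 1.30 × 10⁻⁵; βΔS = -1.2136 × 10⁻³; sum Δρ/ρ₀ = -1.2006 × 10⁻³.
Δρ/ρ₀ < 0, so Δρ < 0: deeper water is lighter → statically unstable; the column would overturn.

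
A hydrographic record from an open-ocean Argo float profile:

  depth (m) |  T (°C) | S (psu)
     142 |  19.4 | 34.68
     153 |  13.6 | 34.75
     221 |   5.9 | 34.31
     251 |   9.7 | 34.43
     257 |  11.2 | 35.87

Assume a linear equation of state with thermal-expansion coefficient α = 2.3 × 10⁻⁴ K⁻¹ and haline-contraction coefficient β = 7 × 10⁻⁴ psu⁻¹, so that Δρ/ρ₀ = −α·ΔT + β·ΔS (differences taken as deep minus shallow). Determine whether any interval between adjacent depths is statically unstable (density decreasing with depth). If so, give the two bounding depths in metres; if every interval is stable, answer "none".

Evaluate Δρ/ρ₀ = −αΔT + βΔS across each adjacent pair:
  142–153 m: −αΔT+βΔS = −(2.3 × 10⁻⁴)(-5.8)+(7 × 10⁻⁴)(+0.07) = 1.4 × 10⁻³ → stable
  153–221 m: −αΔT+βΔS = −(2.3 × 10⁻⁴)(-7.7)+(7 × 10⁻⁴)(-0.44) = 1.5 × 10⁻³ → stable
  221–251 m: −αΔT+βΔS = −(2.3 × 10⁻⁴)(+3.8)+(7 × 10⁻⁴)(+0.12) = -7.9 × 10⁻⁴ → UNSTABLE
  251–257 m: −αΔT+βΔS = −(2.3 × 10⁻⁴)(+1.5)+(7 × 10⁻⁴)(+1.44) = 6.6 × 10⁻⁴ → stable
The 221–251 m interval has Δρ < 0: lighter water underlies denser water.

221–251 m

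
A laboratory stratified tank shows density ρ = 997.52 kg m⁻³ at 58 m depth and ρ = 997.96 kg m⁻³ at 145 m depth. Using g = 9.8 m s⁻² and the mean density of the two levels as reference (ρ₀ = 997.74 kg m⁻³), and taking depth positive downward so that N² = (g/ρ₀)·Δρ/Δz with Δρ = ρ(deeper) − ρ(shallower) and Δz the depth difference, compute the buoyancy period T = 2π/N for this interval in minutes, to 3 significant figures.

14.9 min

Δρ = 997.96 − 997.52 = 0.44 kg m⁻³ over Δz = 145 − 58 = 87 m.
N² = (9.8/997.74) × (0.44/87) = 4.9675 × 10⁻⁵ s⁻².
N = √(4.9675 × 10⁻⁵) = 7.0480 × 10⁻³ rad s⁻¹, so T = 2π/N = 891.48 s = 14.858 min ≈ 14.9 min.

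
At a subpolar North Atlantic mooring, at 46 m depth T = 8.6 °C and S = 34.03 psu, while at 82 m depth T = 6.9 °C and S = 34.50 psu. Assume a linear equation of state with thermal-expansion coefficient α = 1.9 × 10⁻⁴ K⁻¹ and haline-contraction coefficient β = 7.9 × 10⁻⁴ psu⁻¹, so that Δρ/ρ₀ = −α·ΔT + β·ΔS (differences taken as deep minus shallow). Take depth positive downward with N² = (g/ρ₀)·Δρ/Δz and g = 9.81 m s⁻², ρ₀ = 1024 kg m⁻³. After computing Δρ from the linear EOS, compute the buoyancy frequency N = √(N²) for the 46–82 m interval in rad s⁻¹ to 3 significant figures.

0.0138 rad s⁻¹

ΔT = -1.7 K, ΔS = +0.47 psu (deep − shallow).
Δρ/ρ₀ = −αΔT + βΔS = 3.23 × 10⁻⁴ + 3.713 × 10⁻⁴ = 6.943 × 10⁻⁴, so Δρ ≈ 0.7110 kg m⁻³.
N² = (g/ρ₀)·Δρ/Δz = g·(Δρ/ρ₀)/Δz = 9.81 × 6.943 × 10⁻⁴ / 36 = 1.8920 × 10⁻⁴ s⁻².
N = √(1.8920 × 10⁻⁴) = 0.013755 rad s⁻¹ ≈ 0.0138 rad s⁻¹.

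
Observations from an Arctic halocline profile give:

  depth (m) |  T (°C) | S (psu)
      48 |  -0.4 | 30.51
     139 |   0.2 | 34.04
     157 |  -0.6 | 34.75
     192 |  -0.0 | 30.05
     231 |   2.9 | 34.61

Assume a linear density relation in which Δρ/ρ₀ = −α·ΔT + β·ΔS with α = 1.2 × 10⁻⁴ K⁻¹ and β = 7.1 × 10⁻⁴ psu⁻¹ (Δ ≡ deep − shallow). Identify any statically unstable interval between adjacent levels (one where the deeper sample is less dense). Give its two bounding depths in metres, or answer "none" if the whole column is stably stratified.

Evaluate Δρ/ρ₀ = −αΔT + βΔS across each adjacent pair:
  48–139 m: −αΔT+βΔS = −(1.2 × 10⁻⁴)(+0.6)+(7.1 × 10⁻⁴)(+3.53) = 2.4 × 10⁻³ → stable
  139–157 m: −αΔT+βΔS = −(1.2 × 10⁻⁴)(-0.8)+(7.1 × 10⁻⁴)(+0.71) = 6.0 × 10⁻⁴ → stable
  157–192 m: −αΔT+βΔS = −(1.2 × 10⁻⁴)(+0.6)+(7.1 × 10⁻⁴)(-4.70) = -3.4 × 10⁻³ → UNSTABLE
  192–231 m: −αΔT+βΔS = −(1.2 × 10⁻⁴)(+2.9)+(7.1 × 10⁻⁴)(+4.56) = 2.9 × 10⁻³ → stable
The 157–192 m interval has Δρ < 0: lighter water underlies denser water.

157–192 m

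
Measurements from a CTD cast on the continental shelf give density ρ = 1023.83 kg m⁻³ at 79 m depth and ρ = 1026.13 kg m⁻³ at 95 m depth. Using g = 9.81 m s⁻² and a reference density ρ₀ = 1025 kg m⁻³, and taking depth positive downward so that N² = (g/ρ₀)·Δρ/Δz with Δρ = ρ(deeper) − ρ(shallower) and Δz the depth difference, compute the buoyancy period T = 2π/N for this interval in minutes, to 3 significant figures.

Δρ = 1026.13 − 1023.83 = 2.30 kg m⁻³ over Δz = 95 − 79 = 16 m.
N² = (9.81/1025) × (2.30/16) = 1.3758 × 10⁻³ s⁻².
N = √(1.3758 × 10⁻³) = 0.037092 rad s⁻¹, so T = 2π/N = 169.39 s = 2.8232 min ≈ 2.82 min.

2.82 min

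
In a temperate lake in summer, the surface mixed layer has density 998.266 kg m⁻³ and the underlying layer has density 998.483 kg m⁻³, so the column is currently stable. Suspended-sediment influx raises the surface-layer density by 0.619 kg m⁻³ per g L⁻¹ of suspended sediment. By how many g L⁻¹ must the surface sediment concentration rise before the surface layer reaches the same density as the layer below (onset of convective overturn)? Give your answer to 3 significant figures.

0.351 g L⁻¹

Density deficit of the surface layer: 998.483 − 998.266 = 0.217 kg m⁻³.
Required change = 0.217 / 0.619 = 0.351 g L⁻¹.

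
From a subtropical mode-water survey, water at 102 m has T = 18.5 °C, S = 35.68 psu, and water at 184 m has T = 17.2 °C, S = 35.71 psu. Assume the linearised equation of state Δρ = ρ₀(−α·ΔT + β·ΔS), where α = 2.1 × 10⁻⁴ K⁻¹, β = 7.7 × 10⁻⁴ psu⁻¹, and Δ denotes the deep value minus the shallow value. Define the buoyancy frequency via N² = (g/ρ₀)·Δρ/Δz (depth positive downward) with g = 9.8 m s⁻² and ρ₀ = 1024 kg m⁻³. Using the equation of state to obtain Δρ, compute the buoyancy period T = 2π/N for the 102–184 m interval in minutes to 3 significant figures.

ΔT = -1.3 K, ΔS = +0.03 psu (deep − shallow).
Δρ/ρ₀ = −αΔT + βΔS = 2.73 × 10⁻⁴ + 2.31 × 10⁻⁵ = 2.961 × 10⁻⁴, so Δρ ≈ 0.3032 kg m⁻³.
N² = (g/ρ₀)·Δρ/Δz = g·(Δρ/ρ₀)/Δz = 9.8 × 2.961 × 10⁻⁴ / 82 = 3.5388 × 10⁻⁵ s⁻².
N = √(3.5388 × 10⁻⁵) = 5.9488 × 10⁻³ rad s⁻¹ → T = 2π/N = 1.0562 × 10³ s = 17.603 min ≈ 17.6 min.

17.6 min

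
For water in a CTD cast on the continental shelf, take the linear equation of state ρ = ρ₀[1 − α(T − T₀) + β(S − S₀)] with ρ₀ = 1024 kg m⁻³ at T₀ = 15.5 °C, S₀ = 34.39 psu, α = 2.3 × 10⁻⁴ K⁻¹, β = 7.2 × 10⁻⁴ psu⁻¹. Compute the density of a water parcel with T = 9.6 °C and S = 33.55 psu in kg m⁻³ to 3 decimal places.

1024.770 kg m⁻³

T − T₀ = -5.9 K, S − S₀ = -0.84 psu.
Bracket = 1 − α·(-5.9) + β·(-0.84) = 1 + (7.522 × 10⁻⁴) = 1.0007522.
ρ = 1024 × 1.0007522 = 1024.770 kg m⁻³.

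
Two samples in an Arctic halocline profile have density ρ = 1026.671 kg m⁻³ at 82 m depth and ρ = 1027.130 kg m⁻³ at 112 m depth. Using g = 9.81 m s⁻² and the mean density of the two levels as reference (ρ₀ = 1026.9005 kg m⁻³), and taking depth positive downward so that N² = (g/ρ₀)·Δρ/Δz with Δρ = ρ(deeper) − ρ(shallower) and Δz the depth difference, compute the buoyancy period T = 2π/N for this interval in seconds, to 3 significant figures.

520 s

Δρ = 1027.130 − 1026.671 = 0.459 kg m⁻³ over Δz = 112 − 82 = 30 m.
N² = (9.81/1026.9005) × (0.459/30) = 1.4616 × 10⁻⁴ s⁻².
N = √(1.4616 × 10⁻⁴) = 0.012090 rad s⁻¹, so T = 2π/N = 519.70 s ≈ 520 s.
N² > 0, so the interval is statically stable.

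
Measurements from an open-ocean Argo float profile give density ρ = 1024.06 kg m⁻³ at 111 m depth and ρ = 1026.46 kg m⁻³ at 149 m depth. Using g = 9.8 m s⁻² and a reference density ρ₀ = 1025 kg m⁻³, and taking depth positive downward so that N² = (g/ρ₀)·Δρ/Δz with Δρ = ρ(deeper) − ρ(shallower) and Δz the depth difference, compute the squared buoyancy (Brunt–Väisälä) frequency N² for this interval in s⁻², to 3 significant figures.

6.04 × 10⁻⁴ s⁻²

Δρ = 1026.46 − 1024.06 = 2.40 kg m⁻³ over Δz = 149 − 111 = 38 m.
N² = (9.8/1025) × (2.40/38) = 6.0385 × 10⁻⁴ s⁻² ≈ 6.04 × 10⁻⁴ s⁻².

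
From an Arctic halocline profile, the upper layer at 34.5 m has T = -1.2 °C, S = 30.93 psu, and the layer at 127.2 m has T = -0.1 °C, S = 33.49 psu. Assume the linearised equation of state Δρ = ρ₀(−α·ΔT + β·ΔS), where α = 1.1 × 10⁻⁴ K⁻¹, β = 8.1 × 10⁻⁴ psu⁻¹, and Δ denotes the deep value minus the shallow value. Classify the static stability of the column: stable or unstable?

ΔT = -0.1 − -1.2 = +1.1 K and ΔS = 33.49 − 30.93 = +2.56 psu (deep − shallow).
−αΔT = -1.21 × 10⁻⁴; βΔS = 2.0736 × 10⁻³; sum Δρ/ρ₀ = 1.9526 × 10⁻³.
Δρ/ρ₀ > 0, so Δρ > 0: deeper water is denser → statically stable.

stable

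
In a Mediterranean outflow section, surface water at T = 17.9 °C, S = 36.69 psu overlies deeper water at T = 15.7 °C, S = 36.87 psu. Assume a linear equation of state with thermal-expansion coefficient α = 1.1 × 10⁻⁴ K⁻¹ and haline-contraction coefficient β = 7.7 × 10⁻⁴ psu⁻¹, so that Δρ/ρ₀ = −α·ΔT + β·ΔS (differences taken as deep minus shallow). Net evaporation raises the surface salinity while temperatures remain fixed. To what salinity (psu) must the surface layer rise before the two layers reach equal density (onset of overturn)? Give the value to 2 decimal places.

Neutral buoyancy requires −α(T_deep − T_surf) + β(S_deep − S_surf′) = 0.
S_surf′ = S_deep − (α/β)·ΔT = 36.87 − (1.1 × 10⁻⁴/7.7 × 10⁻⁴)·(-2.2) = 37.1843 psu.
Increase required: 37.1843 − 36.69 = 0.4943 psu.

37.18 psu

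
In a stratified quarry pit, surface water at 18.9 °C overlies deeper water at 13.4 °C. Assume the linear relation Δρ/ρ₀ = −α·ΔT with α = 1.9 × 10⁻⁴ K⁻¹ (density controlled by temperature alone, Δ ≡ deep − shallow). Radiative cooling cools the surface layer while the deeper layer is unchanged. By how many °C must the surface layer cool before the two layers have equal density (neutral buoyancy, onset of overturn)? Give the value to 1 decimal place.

5.5 °C

With temperature the only control, equal density requires T_surf′ = T_deep.
T_surf′ = 13.4 °C.
Cooling required: 18.9 − 13.4 = 5.5 °C.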